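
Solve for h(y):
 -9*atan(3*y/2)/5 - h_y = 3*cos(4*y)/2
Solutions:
 h(y) = C1 - 9*y*atan(3*y/2)/5 + 3*log(9*y^2 + 4)/5 - 3*sin(4*y)/8


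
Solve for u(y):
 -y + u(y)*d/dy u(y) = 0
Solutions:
 u(y) = -sqrt(C1 + y^2)
 u(y) = sqrt(C1 + y^2)


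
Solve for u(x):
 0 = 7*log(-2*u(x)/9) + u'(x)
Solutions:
 Integral(1/(log(-_y) - 2*log(3) + log(2)), (_y, u(x)))/7 = C1 - x


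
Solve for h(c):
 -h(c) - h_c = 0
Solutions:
 h(c) = C1*exp(-c)


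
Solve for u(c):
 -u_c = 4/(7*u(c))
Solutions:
 u(c) = -sqrt(C1 - 56*c)/7
 u(c) = sqrt(C1 - 56*c)/7


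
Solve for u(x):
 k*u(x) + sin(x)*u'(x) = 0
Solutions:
 u(x) = C1*exp(k*(-log(cos(x) - 1) + log(cos(x) + 1))/2)


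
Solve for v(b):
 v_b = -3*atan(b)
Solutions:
 v(b) = C1 - 3*b*atan(b) + 3*log(b^2 + 1)/2


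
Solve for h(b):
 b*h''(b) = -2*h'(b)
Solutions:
 h(b) = C1 + C2/b


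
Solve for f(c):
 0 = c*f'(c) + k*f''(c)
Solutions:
 f(c) = C1 + C2*sqrt(k)*erf(sqrt(2)*c*sqrt(1/k)/2)


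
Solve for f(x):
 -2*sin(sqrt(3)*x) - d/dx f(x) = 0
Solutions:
 f(x) = C1 + 2*sqrt(3)*cos(sqrt(3)*x)/3


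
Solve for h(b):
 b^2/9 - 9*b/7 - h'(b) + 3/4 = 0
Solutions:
 h(b) = C1 + b^3/27 - 9*b^2/14 + 3*b/4


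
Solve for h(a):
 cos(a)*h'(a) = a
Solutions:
 h(a) = C1 + Integral(a/cos(a), a)


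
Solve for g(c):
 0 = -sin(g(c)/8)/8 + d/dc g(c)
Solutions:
 -c/8 + 4*log(cos(g(c)/8) - 1) - 4*log(cos(g(c)/8) + 1) = C1


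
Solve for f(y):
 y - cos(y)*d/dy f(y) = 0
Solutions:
 f(y) = C1 + Integral(y/cos(y), y)


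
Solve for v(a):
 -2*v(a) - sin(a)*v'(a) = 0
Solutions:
 v(a) = C1*(cos(a) + 1)/(cos(a) - 1)


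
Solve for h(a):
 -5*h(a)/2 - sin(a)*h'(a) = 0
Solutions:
 h(a) = C1*(cos(a) + 1)^(5/4)/(cos(a) - 1)^(5/4)


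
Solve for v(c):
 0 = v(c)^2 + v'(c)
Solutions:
 v(c) = 1/(C1 + c)


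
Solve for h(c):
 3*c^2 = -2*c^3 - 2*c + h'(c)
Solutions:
 h(c) = C1 + c^4/2 + c^3 + c^2


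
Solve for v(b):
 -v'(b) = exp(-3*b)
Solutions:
 v(b) = C1 + exp(-3*b)/3


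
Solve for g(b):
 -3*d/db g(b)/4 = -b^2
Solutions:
 g(b) = C1 + 4*b^3/9


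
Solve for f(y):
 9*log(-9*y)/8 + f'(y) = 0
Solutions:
 f(y) = C1 - 9*y*log(-y)/8 + 9*y*(1 - 2*log(3))/8


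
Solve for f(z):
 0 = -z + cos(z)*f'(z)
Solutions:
 f(z) = C1 + Integral(z/cos(z), z)


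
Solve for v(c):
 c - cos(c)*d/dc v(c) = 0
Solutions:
 v(c) = C1 + Integral(c/cos(c), c)


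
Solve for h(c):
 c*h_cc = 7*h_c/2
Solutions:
 h(c) = C1 + C2*c^(9/2)


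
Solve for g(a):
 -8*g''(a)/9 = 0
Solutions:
 g(a) = C1 + C2*a


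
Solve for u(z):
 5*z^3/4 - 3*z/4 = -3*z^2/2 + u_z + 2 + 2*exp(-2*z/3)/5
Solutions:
 u(z) = C1 + 5*z^4/16 + z^3/2 - 3*z^2/8 - 2*z + 3*exp(-2*z/3)/5


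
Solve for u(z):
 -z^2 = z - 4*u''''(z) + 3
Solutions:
 u(z) = C1 + C2*z + C3*z^2 + C4*z^3 + z^6/1440 + z^5/480 + z^4/32


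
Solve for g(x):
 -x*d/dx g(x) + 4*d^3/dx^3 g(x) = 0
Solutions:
 g(x) = C1 + Integral(C2*airyai(2^(1/3)*x/2) + C3*airybi(2^(1/3)*x/2), x)


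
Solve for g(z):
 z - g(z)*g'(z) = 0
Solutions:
 g(z) = -sqrt(C1 + z^2)
 g(z) = sqrt(C1 + z^2)


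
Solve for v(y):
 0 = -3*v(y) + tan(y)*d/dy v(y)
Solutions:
 v(y) = C1*sin(y)^3


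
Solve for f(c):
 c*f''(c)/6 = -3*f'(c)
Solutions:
 f(c) = C1 + C2/c^17


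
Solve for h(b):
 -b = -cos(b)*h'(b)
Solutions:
 h(b) = C1 + Integral(b/cos(b), b)


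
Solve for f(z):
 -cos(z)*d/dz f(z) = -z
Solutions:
 f(z) = C1 + Integral(z/cos(z), z)


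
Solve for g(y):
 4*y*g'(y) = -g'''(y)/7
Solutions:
 g(y) = C1 + Integral(C2*airyai(-28^(1/3)*y) + C3*airybi(-28^(1/3)*y), y)


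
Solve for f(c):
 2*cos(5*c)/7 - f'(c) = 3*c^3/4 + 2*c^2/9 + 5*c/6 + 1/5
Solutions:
 f(c) = C1 - 3*c^4/16 - 2*c^3/27 - 5*c^2/12 - c/5 + 2*sin(5*c)/35


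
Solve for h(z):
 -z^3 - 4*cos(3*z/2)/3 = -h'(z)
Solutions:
 h(z) = C1 + z^4/4 + 8*sin(3*z/2)/9


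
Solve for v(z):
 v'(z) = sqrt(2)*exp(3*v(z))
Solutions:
 v(z) = log(-1/(C1 + 3*sqrt(2)*z))/3
 v(z) = log((-1/(C1 + sqrt(2)*z))^(1/3)*(-3^(2/3) - 3*3^(1/6)*I)/6)
 v(z) = log((-1/(C1 + sqrt(2)*z))^(1/3)*(-3^(2/3) + 3*3^(1/6)*I)/6)


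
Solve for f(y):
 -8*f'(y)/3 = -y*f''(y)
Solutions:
 f(y) = C1 + C2*y^(11/3)


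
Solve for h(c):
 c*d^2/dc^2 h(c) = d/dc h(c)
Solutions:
 h(c) = C1 + C2*c^2


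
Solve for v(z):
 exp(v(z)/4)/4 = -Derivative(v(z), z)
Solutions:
 v(z) = 4*log(1/(C1 + z)) + 16*log(2)


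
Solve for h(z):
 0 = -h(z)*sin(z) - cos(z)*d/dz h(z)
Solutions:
 h(z) = C1*cos(z)


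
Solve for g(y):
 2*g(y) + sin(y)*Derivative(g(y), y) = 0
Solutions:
 g(y) = C1*(cos(y) + 1)/(cos(y) - 1)


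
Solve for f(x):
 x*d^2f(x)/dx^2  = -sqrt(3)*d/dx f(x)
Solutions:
 f(x) = C1 + C2*x^(1 - sqrt(3))


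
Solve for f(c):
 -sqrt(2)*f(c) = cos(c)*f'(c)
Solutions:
 f(c) = C1*(sin(c) - 1)^(sqrt(2)/2)/(sin(c) + 1)^(sqrt(2)/2)


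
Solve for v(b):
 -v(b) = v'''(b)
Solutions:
 v(b) = C3*exp(-b) + (C1*sin(sqrt(3)*b/2) + C2*cos(sqrt(3)*b/2))*exp(b/2)


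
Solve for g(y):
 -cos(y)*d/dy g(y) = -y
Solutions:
 g(y) = C1 + Integral(y/cos(y), y)


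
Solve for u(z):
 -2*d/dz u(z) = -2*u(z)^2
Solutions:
 u(z) = -1/(C1 + z)


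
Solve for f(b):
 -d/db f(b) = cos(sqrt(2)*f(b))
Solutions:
 f(b) = sqrt(2)*(pi - asin((exp(2*sqrt(2)*C1) + exp(2*sqrt(2)*b))/(exp(2*sqrt(2)*C1) - exp(2*sqrt(2)*b))))/2
 f(b) = sqrt(2)*asin((exp(2*sqrt(2)*C1) + exp(2*sqrt(2)*b))/(exp(2*sqrt(2)*C1) - exp(2*sqrt(2)*b)))/2


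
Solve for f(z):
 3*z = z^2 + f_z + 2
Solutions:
 f(z) = C1 - z^3/3 + 3*z^2/2 - 2*z


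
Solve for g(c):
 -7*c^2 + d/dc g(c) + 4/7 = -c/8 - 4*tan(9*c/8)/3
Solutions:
 g(c) = C1 + 7*c^3/3 - c^2/16 - 4*c/7 + 32*log(cos(9*c/8))/27


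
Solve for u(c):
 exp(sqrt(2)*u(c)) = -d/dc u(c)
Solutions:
 u(c) = sqrt(2)*(2*log(1/(C1 + c)) - log(2))/4


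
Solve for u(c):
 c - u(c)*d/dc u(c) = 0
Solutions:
 u(c) = -sqrt(C1 + c^2)
 u(c) = sqrt(C1 + c^2)


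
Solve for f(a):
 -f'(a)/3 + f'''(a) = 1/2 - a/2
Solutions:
 f(a) = C1 + C2*exp(-sqrt(3)*a/3) + C3*exp(sqrt(3)*a/3) + 3*a^2/4 - 3*a/2


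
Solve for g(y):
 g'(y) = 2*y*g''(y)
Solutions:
 g(y) = C1 + C2*y^(3/2)


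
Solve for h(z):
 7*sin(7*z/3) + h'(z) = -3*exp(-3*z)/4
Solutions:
 h(z) = C1 + 3*cos(7*z/3) + exp(-3*z)/4


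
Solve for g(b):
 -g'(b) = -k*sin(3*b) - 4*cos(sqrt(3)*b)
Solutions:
 g(b) = C1 - k*cos(3*b)/3 + 4*sqrt(3)*sin(sqrt(3)*b)/3


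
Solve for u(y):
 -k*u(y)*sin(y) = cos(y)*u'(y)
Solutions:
 u(y) = C1*exp(k*log(cos(y)))


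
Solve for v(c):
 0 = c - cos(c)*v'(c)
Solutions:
 v(c) = C1 + Integral(c/cos(c), c)


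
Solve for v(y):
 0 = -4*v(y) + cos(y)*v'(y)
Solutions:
 v(y) = C1*(sin(y)^2 + 2*sin(y) + 1)/(sin(y)^2 - 2*sin(y) + 1)


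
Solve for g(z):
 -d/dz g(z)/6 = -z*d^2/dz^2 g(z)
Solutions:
 g(z) = C1 + C2*z^(7/6)


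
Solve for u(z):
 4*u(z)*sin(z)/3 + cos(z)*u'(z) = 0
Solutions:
 u(z) = C1*cos(z)^(4/3)


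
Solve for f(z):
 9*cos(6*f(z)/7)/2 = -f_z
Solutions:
 9*z/2 - 7*log(sin(6*f(z)/7) - 1)/12 + 7*log(sin(6*f(z)/7) + 1)/12 = C1


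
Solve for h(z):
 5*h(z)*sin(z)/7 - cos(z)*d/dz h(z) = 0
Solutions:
 h(z) = C1/cos(z)^(5/7)


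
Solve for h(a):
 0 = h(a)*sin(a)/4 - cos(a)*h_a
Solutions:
 h(a) = C1/cos(a)^(1/4)


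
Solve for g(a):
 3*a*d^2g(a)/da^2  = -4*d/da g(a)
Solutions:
 g(a) = C1 + C2/a^(1/3)


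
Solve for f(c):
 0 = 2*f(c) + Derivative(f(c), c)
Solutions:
 f(c) = C1*exp(-2*c)


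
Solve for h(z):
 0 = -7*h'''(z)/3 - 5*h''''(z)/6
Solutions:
 h(z) = C1 + C2*z + C3*z^2 + C4*exp(-14*z/5)


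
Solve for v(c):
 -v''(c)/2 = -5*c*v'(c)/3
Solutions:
 v(c) = C1 + C2*erfi(sqrt(15)*c/3)


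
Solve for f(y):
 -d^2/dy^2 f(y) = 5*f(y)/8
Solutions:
 f(y) = C1*sin(sqrt(10)*y/4) + C2*cos(sqrt(10)*y/4)


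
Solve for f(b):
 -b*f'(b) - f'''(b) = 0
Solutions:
 f(b) = C1 + Integral(C2*airyai(-b) + C3*airybi(-b), b)


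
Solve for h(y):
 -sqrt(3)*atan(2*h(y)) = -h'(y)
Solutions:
 Integral(1/atan(2*_y), (_y, h(y))) = C1 + sqrt(3)*y


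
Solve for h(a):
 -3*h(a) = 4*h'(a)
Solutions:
 h(a) = C1*exp(-3*a/4)


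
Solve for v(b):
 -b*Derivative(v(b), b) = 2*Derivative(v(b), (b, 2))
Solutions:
 v(b) = C1 + C2*erf(b/2)


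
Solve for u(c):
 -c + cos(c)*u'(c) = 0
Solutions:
 u(c) = C1 + Integral(c/cos(c), c)


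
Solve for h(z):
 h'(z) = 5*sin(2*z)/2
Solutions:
 h(z) = C1 - 5*cos(2*z)/4


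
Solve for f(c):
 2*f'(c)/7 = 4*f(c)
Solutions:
 f(c) = C1*exp(14*c)


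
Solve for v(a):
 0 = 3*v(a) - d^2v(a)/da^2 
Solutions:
 v(a) = C1*exp(-sqrt(3)*a) + C2*exp(sqrt(3)*a)


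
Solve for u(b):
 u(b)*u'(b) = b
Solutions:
 u(b) = -sqrt(C1 + b^2)
 u(b) = sqrt(C1 + b^2)


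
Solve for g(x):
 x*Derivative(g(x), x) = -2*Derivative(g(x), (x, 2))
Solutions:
 g(x) = C1 + C2*erf(x/2)


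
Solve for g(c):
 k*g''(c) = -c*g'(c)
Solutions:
 g(c) = C1 + C2*sqrt(k)*erf(sqrt(2)*c*sqrt(1/k)/2)


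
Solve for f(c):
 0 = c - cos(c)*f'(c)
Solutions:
 f(c) = C1 + Integral(c/cos(c), c)


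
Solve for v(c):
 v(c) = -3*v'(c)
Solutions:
 v(c) = C1*exp(-c/3)


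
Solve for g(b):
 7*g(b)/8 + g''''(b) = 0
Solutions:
 g(b) = (C1*sin(2^(3/4)*7^(1/4)*b/4) + C2*cos(2^(3/4)*7^(1/4)*b/4))*exp(-2^(3/4)*7^(1/4)*b/4) + (C3*sin(2^(3/4)*7^(1/4)*b/4) + C4*cos(2^(3/4)*7^(1/4)*b/4))*exp(2^(3/4)*7^(1/4)*b/4)


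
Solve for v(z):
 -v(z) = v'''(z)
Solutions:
 v(z) = C3*exp(-z) + (C1*sin(sqrt(3)*z/2) + C2*cos(sqrt(3)*z/2))*exp(z/2)


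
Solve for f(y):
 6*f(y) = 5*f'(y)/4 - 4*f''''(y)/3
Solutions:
 f(y) = (C1*sin(y*sqrt(Abs(16*3^(2/3)/(75 + sqrt(6285831)*I)^(1/3) - 5*3^(5/6)/(8*sqrt(16*3^(1/3)/(75 + sqrt(6285831)*I)^(1/3) + (75 + sqrt(6285831)*I)^(1/3)/8)) + 3^(1/3)*(75 + sqrt(6285831)*I)^(1/3)/8))/2) + C2*cos(y*sqrt(16*3^(2/3)/(75 + sqrt(6285831)*I)^(1/3) - 5*3^(5/6)/(8*sqrt(16*3^(1/3)/(75 + sqrt(6285831)*I)^(1/3) + (75 + sqrt(6285831)*I)^(1/3)/8)) + 3^(1/3)*(75 + sqrt(6285831)*I)^(1/3)/8)/2))*exp(3^(1/6)*y*sqrt(16*3^(1/3)/(75 + sqrt(6285831)*I)^(1/3) + (75 + sqrt(6285831)*I)^(1/3)/8)/2) + (C3*sin(y*sqrt(Abs(16*3^(2/3)/(75 + sqrt(6285831)*I)^(1/3) + 5*3^(5/6)/(8*sqrt(16*3^(1/3)/(75 + sqrt(6285831)*I)^(1/3) + (75 + sqrt(6285831)*I)^(1/3)/8)) + 3^(1/3)*(75 + sqrt(6285831)*I)^(1/3)/8))/2) + C4*cos(y*sqrt(16*3^(2/3)/(75 + sqrt(6285831)*I)^(1/3) + 5*3^(5/6)/(8*sqrt(16*3^(1/3)/(75 + sqrt(6285831)*I)^(1/3) + (75 + sqrt(6285831)*I)^(1/3)/8)) + 3^(1/3)*(75 + sqrt(6285831)*I)^(1/3)/8)/2))*exp(-3^(1/6)*y*sqrt(16*3^(1/3)/(75 + sqrt(6285831)*I)^(1/3) + (75 + sqrt(6285831)*I)^(1/3)/8)/2)


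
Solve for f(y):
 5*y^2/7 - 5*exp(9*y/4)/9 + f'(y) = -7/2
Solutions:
 f(y) = C1 - 5*y^3/21 - 7*y/2 + 20*exp(9*y/4)/81


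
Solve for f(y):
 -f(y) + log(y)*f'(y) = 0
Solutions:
 f(y) = C1*exp(li(y))


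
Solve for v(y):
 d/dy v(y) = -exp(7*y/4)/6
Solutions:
 v(y) = C1 - 2*exp(7*y/4)/21


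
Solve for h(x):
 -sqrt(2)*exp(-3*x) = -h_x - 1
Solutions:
 h(x) = C1 - x - sqrt(2)*exp(-3*x)/3


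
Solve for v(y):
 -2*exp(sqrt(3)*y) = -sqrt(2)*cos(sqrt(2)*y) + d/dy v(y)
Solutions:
 v(y) = C1 - 2*sqrt(3)*exp(sqrt(3)*y)/3 + sin(sqrt(2)*y)


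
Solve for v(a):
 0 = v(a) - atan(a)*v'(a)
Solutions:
 v(a) = C1*exp(Integral(1/atan(a), a))


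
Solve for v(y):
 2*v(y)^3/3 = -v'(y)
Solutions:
 v(y) = -sqrt(6)*sqrt(-1/(C1 - 2*y))/2
 v(y) = sqrt(6)*sqrt(-1/(C1 - 2*y))/2


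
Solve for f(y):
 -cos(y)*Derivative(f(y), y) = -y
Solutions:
 f(y) = C1 + Integral(y/cos(y), y)


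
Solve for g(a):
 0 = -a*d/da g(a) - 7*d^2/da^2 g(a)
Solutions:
 g(a) = C1 + C2*erf(sqrt(14)*a/14)


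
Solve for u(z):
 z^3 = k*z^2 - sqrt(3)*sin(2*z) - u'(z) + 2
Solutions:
 u(z) = C1 + k*z^3/3 - z^4/4 + 2*z + sqrt(3)*cos(2*z)/2


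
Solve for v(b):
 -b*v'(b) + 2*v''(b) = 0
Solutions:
 v(b) = C1 + C2*erfi(b/2)


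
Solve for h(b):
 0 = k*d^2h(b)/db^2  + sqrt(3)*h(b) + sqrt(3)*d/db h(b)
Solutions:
 h(b) = C1*exp(b*(sqrt(-4*sqrt(3)*k + 3) - sqrt(3))/(2*k)) + C2*exp(-b*(sqrt(-4*sqrt(3)*k + 3) + sqrt(3))/(2*k))


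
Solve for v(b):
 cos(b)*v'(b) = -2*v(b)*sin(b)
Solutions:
 v(b) = C1*cos(b)^2


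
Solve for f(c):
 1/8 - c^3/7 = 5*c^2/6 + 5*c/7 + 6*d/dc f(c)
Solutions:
 f(c) = C1 - c^4/168 - 5*c^3/108 - 5*c^2/84 + c/48


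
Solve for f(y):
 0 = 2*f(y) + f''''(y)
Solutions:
 f(y) = (C1*sin(2^(3/4)*y/2) + C2*cos(2^(3/4)*y/2))*exp(-2^(3/4)*y/2) + (C3*sin(2^(3/4)*y/2) + C4*cos(2^(3/4)*y/2))*exp(2^(3/4)*y/2)


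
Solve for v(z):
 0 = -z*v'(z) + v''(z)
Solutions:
 v(z) = C1 + C2*erfi(sqrt(2)*z/2)


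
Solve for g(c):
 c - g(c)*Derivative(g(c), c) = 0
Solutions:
 g(c) = -sqrt(C1 + c^2)
 g(c) = sqrt(C1 + c^2)


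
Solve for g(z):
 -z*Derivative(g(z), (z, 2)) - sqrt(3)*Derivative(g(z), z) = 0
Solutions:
 g(z) = C1 + C2*z^(1 - sqrt(3))


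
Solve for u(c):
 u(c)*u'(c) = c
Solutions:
 u(c) = -sqrt(C1 + c^2)
 u(c) = sqrt(C1 + c^2)


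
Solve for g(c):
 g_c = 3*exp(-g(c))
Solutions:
 g(c) = log(C1 + 3*c)


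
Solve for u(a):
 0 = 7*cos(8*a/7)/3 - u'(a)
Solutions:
 u(a) = C1 + 49*sin(8*a/7)/24


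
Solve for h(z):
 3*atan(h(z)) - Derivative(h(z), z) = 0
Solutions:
 Integral(1/atan(_y), (_y, h(z))) = C1 + 3*z


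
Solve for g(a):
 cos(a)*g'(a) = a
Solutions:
 g(a) = C1 + Integral(a/cos(a), a)


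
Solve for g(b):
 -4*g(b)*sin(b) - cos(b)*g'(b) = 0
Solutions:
 g(b) = C1*cos(b)^4


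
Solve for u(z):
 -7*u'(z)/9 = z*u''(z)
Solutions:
 u(z) = C1 + C2*z^(2/9)


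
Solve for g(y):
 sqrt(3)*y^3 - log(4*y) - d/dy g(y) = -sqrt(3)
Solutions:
 g(y) = C1 + sqrt(3)*y^4/4 - y*log(y) - y*log(4) + y + sqrt(3)*y


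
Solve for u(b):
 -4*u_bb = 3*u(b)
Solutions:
 u(b) = C1*sin(sqrt(3)*b/2) + C2*cos(sqrt(3)*b/2)


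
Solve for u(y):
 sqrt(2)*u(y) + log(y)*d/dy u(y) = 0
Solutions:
 u(y) = C1*exp(-sqrt(2)*li(y))


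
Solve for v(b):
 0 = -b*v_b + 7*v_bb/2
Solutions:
 v(b) = C1 + C2*erfi(sqrt(7)*b/7)


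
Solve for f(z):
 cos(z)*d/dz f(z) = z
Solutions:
 f(z) = C1 + Integral(z/cos(z), z)


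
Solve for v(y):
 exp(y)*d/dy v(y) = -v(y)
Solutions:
 v(y) = C1*exp(exp(-y))


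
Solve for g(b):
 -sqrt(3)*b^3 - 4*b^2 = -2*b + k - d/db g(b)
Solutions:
 g(b) = C1 + sqrt(3)*b^4/4 + 4*b^3/3 - b^2 + b*k


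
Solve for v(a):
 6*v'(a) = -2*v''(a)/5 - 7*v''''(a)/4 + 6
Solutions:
 v(a) = C1 + C2*exp(a*(-4*2450^(1/3)*3^(2/3)/(4725 + sqrt(22328985))^(1/3) + 420^(1/3)*(4725 + sqrt(22328985))^(1/3))/210)*sin(3^(1/6)*a*(12*2450^(1/3)/(4725 + sqrt(22328985))^(1/3) + 140^(1/3)*3^(2/3)*(4725 + sqrt(22328985))^(1/3))/210) + C3*exp(a*(-4*2450^(1/3)*3^(2/3)/(4725 + sqrt(22328985))^(1/3) + 420^(1/3)*(4725 + sqrt(22328985))^(1/3))/210)*cos(3^(1/6)*a*(12*2450^(1/3)/(4725 + sqrt(22328985))^(1/3) + 140^(1/3)*3^(2/3)*(4725 + sqrt(22328985))^(1/3))/210) + C4*exp(-a*(-4*2450^(1/3)*3^(2/3)/(4725 + sqrt(22328985))^(1/3) + 420^(1/3)*(4725 + sqrt(22328985))^(1/3))/105) + a


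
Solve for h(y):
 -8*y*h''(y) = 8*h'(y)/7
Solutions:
 h(y) = C1 + C2*y^(6/7)


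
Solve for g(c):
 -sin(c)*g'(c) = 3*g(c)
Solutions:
 g(c) = C1*(cos(c) + 1)^(3/2)/(cos(c) - 1)^(3/2)


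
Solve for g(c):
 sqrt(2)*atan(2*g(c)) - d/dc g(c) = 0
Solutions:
 Integral(1/atan(2*_y), (_y, g(c))) = C1 + sqrt(2)*c


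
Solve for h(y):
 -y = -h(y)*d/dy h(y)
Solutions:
 h(y) = -sqrt(C1 + y^2)
 h(y) = sqrt(C1 + y^2)


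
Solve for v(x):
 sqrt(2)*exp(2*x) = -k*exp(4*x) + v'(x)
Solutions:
 v(x) = C1 + k*exp(4*x)/4 + sqrt(2)*exp(2*x)/2


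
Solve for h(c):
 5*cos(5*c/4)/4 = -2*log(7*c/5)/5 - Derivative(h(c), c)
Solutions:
 h(c) = C1 - 2*c*log(c)/5 - 2*c*log(7)/5 + 2*c/5 + 2*c*log(5)/5 - sin(5*c/4)


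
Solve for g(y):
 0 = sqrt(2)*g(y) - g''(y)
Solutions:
 g(y) = C1*exp(-2^(1/4)*y) + C2*exp(2^(1/4)*y)


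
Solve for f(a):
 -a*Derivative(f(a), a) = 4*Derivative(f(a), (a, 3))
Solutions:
 f(a) = C1 + Integral(C2*airyai(-2^(1/3)*a/2) + C3*airybi(-2^(1/3)*a/2), a)


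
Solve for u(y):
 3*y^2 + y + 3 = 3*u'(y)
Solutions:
 u(y) = C1 + y^3/3 + y^2/6 + y


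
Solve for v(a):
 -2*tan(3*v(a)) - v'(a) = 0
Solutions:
 v(a) = -asin(C1*exp(-6*a))/3 + pi/3
 v(a) = asin(C1*exp(-6*a))/3


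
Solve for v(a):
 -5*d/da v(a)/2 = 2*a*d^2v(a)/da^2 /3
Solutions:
 v(a) = C1 + C2/a^(11/4)


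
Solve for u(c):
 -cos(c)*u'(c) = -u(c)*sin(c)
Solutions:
 u(c) = C1/cos(c)


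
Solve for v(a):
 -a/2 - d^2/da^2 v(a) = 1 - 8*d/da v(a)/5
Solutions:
 v(a) = C1 + C2*exp(8*a/5) + 5*a^2/32 + 105*a/128


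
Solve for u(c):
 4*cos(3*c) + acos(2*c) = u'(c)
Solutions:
 u(c) = C1 + c*acos(2*c) - sqrt(1 - 4*c^2)/2 + 4*sin(3*c)/3


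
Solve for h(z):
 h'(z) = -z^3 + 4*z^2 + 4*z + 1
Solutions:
 h(z) = C1 - z^4/4 + 4*z^3/3 + 2*z^2 + z


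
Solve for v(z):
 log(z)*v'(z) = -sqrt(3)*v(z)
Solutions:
 v(z) = C1*exp(-sqrt(3)*li(z))


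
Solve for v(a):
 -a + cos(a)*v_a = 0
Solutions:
 v(a) = C1 + Integral(a/cos(a), a)


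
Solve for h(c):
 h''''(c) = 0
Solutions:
 h(c) = C1 + C2*c + C3*c^2 + C4*c^3


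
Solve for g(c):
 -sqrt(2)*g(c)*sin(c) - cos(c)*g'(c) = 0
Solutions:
 g(c) = C1*cos(c)^(sqrt(2))


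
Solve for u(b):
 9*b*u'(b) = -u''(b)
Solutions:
 u(b) = C1 + C2*erf(3*sqrt(2)*b/2)


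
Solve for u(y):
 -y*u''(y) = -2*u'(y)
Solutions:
 u(y) = C1 + C2*y^3


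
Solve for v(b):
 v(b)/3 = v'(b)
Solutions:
 v(b) = C1*exp(b/3)


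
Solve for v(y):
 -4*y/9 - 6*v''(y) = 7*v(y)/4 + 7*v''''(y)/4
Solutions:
 v(y) = C1*sin(sqrt(7)*y*sqrt(12 - sqrt(95))/7) + C2*sin(sqrt(7)*y*sqrt(sqrt(95) + 12)/7) + C3*cos(sqrt(7)*y*sqrt(12 - sqrt(95))/7) + C4*cos(sqrt(7)*y*sqrt(sqrt(95) + 12)/7) - 16*y/63


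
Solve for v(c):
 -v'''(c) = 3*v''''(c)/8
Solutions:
 v(c) = C1 + C2*c + C3*c^2 + C4*exp(-8*c/3)


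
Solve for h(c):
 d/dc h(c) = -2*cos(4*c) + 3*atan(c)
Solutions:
 h(c) = C1 + 3*c*atan(c) - 3*log(c^2 + 1)/2 - sin(4*c)/2


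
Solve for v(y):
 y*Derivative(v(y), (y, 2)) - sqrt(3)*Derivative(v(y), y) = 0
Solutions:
 v(y) = C1 + C2*y^(1 + sqrt(3))


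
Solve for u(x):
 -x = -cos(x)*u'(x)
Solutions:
 u(x) = C1 + Integral(x/cos(x), x)


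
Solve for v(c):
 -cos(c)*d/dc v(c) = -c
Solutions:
 v(c) = C1 + Integral(c/cos(c), c)


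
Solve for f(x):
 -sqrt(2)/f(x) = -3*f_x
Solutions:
 f(x) = -sqrt(C1 + 6*sqrt(2)*x)/3
 f(x) = sqrt(C1 + 6*sqrt(2)*x)/3


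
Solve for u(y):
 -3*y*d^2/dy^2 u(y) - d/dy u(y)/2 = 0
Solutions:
 u(y) = C1 + C2*y^(5/6)


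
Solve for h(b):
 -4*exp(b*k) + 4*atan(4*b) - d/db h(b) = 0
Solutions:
 h(b) = C1 + 4*b*atan(4*b) - 4*Piecewise((exp(b*k)/k, Ne(k, 0)), (b, True)) - log(16*b^2 + 1)/2


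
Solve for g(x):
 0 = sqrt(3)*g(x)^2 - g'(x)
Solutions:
 g(x) = -1/(C1 + sqrt(3)*x)


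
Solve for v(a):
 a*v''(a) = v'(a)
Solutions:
 v(a) = C1 + C2*a^2


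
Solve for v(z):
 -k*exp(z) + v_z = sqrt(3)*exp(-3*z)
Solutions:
 v(z) = C1 + k*exp(z) - sqrt(3)*exp(-3*z)/3


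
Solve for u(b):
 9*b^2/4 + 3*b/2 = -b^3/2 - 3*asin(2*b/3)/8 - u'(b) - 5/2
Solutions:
 u(b) = C1 - b^4/8 - 3*b^3/4 - 3*b^2/4 - 3*b*asin(2*b/3)/8 - 5*b/2 - 3*sqrt(9 - 4*b^2)/16


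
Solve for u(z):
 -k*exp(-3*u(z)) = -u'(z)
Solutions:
 u(z) = log(C1 + 3*k*z)/3
 u(z) = log((-3^(1/3) - 3^(5/6)*I)*(C1 + k*z)^(1/3)/2)
 u(z) = log((-3^(1/3) + 3^(5/6)*I)*(C1 + k*z)^(1/3)/2)


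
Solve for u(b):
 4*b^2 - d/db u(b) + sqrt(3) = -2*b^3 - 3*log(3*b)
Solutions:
 u(b) = C1 + b^4/2 + 4*b^3/3 + 3*b*log(b) - 3*b + sqrt(3)*b + b*log(27)


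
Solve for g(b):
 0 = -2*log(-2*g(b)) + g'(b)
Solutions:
 -Integral(1/(log(-_y) + log(2)), (_y, g(b)))/2 = C1 - b


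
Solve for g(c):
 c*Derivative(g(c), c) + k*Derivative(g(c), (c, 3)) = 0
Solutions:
 g(c) = C1 + Integral(C2*airyai(c*(-1/k)^(1/3)) + C3*airybi(c*(-1/k)^(1/3)), c)


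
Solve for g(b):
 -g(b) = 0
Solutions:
 g(b) = 0


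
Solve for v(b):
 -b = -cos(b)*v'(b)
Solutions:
 v(b) = C1 + Integral(b/cos(b), b)


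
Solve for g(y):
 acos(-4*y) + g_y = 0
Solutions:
 g(y) = C1 - y*acos(-4*y) - sqrt(1 - 16*y^2)/4


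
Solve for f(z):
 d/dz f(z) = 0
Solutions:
 f(z) = C1


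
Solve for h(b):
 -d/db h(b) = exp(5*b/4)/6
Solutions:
 h(b) = C1 - 2*exp(5*b/4)/15


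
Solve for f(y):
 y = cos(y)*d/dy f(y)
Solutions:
 f(y) = C1 + Integral(y/cos(y), y)


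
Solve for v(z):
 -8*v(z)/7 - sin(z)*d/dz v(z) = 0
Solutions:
 v(z) = C1*(cos(z) + 1)^(4/7)/(cos(z) - 1)^(4/7)


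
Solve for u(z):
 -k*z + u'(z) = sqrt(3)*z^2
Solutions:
 u(z) = C1 + k*z^2/2 + sqrt(3)*z^3/3


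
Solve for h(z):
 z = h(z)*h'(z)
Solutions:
 h(z) = -sqrt(C1 + z^2)
 h(z) = sqrt(C1 + z^2)


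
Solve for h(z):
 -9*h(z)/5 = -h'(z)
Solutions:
 h(z) = C1*exp(9*z/5)


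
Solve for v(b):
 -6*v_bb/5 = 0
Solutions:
 v(b) = C1 + C2*b


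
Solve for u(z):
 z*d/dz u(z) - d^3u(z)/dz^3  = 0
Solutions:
 u(z) = C1 + Integral(C2*airyai(z) + C3*airybi(z), z)


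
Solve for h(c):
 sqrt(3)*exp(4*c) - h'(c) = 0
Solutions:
 h(c) = C1 + sqrt(3)*exp(4*c)/4


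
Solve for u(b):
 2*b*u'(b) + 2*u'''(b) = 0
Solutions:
 u(b) = C1 + Integral(C2*airyai(-b) + C3*airybi(-b), b)


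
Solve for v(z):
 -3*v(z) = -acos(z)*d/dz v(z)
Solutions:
 v(z) = C1*exp(3*Integral(1/acos(z), z))


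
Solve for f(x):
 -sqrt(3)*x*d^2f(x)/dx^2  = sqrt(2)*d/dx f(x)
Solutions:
 f(x) = C1 + C2*x^(1 - sqrt(6)/3)


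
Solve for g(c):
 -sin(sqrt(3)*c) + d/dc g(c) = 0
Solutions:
 g(c) = C1 - sqrt(3)*cos(sqrt(3)*c)/3


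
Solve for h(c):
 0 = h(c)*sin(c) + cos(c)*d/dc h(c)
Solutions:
 h(c) = C1*cos(c)


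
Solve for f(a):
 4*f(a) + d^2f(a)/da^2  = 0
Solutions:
 f(a) = C1*sin(2*a) + C2*cos(2*a)


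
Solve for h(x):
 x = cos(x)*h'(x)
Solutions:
 h(x) = C1 + Integral(x/cos(x), x)


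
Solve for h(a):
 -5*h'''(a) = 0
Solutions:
 h(a) = C1 + C2*a + C3*a^2


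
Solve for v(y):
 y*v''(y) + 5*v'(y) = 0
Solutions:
 v(y) = C1 + C2/y^4


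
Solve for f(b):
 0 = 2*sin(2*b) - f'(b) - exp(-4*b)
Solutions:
 f(b) = C1 - cos(2*b) + exp(-4*b)/4


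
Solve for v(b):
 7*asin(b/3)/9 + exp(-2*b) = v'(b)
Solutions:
 v(b) = C1 + 7*b*asin(b/3)/9 + 7*sqrt(9 - b^2)/9 - exp(-2*b)/2


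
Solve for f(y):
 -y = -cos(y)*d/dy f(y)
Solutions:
 f(y) = C1 + Integral(y/cos(y), y)


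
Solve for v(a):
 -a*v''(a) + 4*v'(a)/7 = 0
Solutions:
 v(a) = C1 + C2*a^(11/7)


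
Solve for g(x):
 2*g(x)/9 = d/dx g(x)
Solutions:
 g(x) = C1*exp(2*x/9)


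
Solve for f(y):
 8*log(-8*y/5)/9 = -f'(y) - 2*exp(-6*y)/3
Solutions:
 f(y) = C1 - 8*y*log(-y)/9 + 8*y*(-3*log(2) + 1 + log(5))/9 + exp(-6*y)/9


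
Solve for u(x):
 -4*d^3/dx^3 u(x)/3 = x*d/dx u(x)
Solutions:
 u(x) = C1 + Integral(C2*airyai(-6^(1/3)*x/2) + C3*airybi(-6^(1/3)*x/2), x)


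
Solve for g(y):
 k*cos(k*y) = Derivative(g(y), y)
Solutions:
 g(y) = C1 + sin(k*y)


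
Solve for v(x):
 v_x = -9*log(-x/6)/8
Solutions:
 v(x) = C1 - 9*x*log(-x)/8 + 9*x*(1 + log(6))/8


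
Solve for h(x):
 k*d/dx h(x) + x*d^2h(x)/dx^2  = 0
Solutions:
 h(x) = C1 + x^(1 - re(k))*(C2*sin(log(x)*Abs(im(k))) + C3*cos(log(x)*im(k)))


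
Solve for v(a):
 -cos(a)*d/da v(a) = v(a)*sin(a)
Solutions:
 v(a) = C1*cos(a)


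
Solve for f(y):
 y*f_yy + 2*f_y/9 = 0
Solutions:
 f(y) = C1 + C2*y^(7/9)


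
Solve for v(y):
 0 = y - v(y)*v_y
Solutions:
 v(y) = -sqrt(C1 + y^2)
 v(y) = sqrt(C1 + y^2)


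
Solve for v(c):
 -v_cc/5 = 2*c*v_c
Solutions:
 v(c) = C1 + C2*erf(sqrt(5)*c)


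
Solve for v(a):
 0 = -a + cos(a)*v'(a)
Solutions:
 v(a) = C1 + Integral(a/cos(a), a)


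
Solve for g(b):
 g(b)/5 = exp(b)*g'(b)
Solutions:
 g(b) = C1*exp(-exp(-b)/5)


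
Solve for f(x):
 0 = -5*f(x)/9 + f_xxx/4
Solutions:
 f(x) = C3*exp(60^(1/3)*x/3) + (C1*sin(20^(1/3)*3^(5/6)*x/6) + C2*cos(20^(1/3)*3^(5/6)*x/6))*exp(-60^(1/3)*x/6)


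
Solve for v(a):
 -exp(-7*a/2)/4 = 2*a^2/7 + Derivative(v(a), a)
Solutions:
 v(a) = C1 - 2*a^3/21 + exp(-7*a/2)/14


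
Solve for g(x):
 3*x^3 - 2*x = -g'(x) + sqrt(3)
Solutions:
 g(x) = C1 - 3*x^4/4 + x^2 + sqrt(3)*x


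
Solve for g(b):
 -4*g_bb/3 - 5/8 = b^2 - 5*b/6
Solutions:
 g(b) = C1 + C2*b - b^4/16 + 5*b^3/48 - 15*b^2/64


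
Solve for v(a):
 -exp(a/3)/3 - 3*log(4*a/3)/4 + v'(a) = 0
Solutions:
 v(a) = C1 + 3*a*log(a)/4 + 3*a*(-log(3) - 1 + 2*log(2))/4 + exp(a/3)


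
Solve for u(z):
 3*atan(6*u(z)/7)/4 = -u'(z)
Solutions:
 Integral(1/atan(6*_y/7), (_y, u(z))) = C1 - 3*z/4


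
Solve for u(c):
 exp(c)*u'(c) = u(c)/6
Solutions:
 u(c) = C1*exp(-exp(-c)/6)


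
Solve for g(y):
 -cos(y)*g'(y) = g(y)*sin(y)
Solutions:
 g(y) = C1*cos(y)


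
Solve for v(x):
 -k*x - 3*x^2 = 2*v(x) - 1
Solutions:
 v(x) = -k*x/2 - 3*x^2/2 + 1/2


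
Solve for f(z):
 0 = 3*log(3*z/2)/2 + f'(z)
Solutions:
 f(z) = C1 - 3*z*log(z)/2 - 3*z*log(3)/2 + 3*z*log(2)/2 + 3*z/2


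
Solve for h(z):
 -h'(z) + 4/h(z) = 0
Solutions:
 h(z) = -sqrt(C1 + 8*z)
 h(z) = sqrt(C1 + 8*z)


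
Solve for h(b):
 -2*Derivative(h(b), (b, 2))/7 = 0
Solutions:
 h(b) = C1 + C2*b


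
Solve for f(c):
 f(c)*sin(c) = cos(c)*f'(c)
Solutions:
 f(c) = C1/cos(c)


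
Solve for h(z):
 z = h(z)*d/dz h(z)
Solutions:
 h(z) = -sqrt(C1 + z^2)
 h(z) = sqrt(C1 + z^2)


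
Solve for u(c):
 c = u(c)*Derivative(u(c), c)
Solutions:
 u(c) = -sqrt(C1 + c^2)
 u(c) = sqrt(C1 + c^2)


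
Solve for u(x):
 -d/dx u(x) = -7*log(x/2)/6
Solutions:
 u(x) = C1 + 7*x*log(x)/6 - 7*x/6 - 7*x*log(2)/6


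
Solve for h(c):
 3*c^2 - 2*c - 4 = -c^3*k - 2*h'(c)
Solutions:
 h(c) = C1 - c^4*k/8 - c^3/2 + c^2/2 + 2*c


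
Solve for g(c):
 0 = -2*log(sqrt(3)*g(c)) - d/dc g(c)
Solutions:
 Integral(1/(2*log(_y) + log(3)), (_y, g(c))) = C1 - c


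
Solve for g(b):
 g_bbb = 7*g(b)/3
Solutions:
 g(b) = C3*exp(3^(2/3)*7^(1/3)*b/3) + (C1*sin(3^(1/6)*7^(1/3)*b/2) + C2*cos(3^(1/6)*7^(1/3)*b/2))*exp(-3^(2/3)*7^(1/3)*b/6)


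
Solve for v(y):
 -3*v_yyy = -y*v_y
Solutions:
 v(y) = C1 + Integral(C2*airyai(3^(2/3)*y/3) + C3*airybi(3^(2/3)*y/3), y)


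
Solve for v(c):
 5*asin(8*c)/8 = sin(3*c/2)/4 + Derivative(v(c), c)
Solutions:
 v(c) = C1 + 5*c*asin(8*c)/8 + 5*sqrt(1 - 64*c^2)/64 + cos(3*c/2)/6


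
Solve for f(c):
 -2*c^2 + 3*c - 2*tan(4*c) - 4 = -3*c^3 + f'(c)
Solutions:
 f(c) = C1 + 3*c^4/4 - 2*c^3/3 + 3*c^2/2 - 4*c + log(cos(4*c))/2


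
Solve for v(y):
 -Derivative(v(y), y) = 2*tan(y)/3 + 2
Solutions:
 v(y) = C1 - 2*y + 2*log(cos(y))/3


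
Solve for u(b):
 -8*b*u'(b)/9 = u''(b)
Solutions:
 u(b) = C1 + C2*erf(2*b/3)


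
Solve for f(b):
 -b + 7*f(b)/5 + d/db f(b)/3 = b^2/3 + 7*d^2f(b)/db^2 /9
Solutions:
 f(b) = C1*exp(3*b*(5 - sqrt(1005))/70) + C2*exp(3*b*(5 + sqrt(1005))/70) + 5*b^2/21 + 265*b/441 + 125/1029


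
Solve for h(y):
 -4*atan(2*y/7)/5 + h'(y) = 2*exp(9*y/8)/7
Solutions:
 h(y) = C1 + 4*y*atan(2*y/7)/5 + 16*exp(9*y/8)/63 - 7*log(4*y^2 + 49)/5


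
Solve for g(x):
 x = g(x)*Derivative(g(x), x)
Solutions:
 g(x) = -sqrt(C1 + x^2)
 g(x) = sqrt(C1 + x^2)


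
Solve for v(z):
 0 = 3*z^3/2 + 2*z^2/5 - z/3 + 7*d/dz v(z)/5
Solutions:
 v(z) = C1 - 15*z^4/56 - 2*z^3/21 + 5*z^2/42


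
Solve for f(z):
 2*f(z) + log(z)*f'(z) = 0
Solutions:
 f(z) = C1*exp(-2*li(z))


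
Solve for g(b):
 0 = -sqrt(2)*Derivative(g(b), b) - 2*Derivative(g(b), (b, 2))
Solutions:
 g(b) = C1 + C2*exp(-sqrt(2)*b/2)


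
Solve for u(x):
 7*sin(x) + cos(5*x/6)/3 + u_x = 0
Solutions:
 u(x) = C1 - 2*sin(5*x/6)/5 + 7*cos(x)


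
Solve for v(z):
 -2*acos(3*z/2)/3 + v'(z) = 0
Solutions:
 v(z) = C1 + 2*z*acos(3*z/2)/3 - 2*sqrt(4 - 9*z^2)/9


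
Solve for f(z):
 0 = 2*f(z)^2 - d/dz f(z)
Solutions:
 f(z) = -1/(C1 + 2*z)


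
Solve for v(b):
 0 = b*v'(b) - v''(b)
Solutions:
 v(b) = C1 + C2*erfi(sqrt(2)*b/2)


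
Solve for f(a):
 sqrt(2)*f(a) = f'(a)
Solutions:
 f(a) = C1*exp(sqrt(2)*a)


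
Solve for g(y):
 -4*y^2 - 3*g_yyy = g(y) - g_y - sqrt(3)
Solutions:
 g(y) = C1*exp(2^(1/3)*y*(2/(sqrt(77) + 9)^(1/3) + 2^(1/3)*(sqrt(77) + 9)^(1/3))/12)*sin(2^(1/3)*sqrt(3)*y*(-2^(1/3)*(sqrt(77) + 9)^(1/3) + 2/(sqrt(77) + 9)^(1/3))/12) + C2*exp(2^(1/3)*y*(2/(sqrt(77) + 9)^(1/3) + 2^(1/3)*(sqrt(77) + 9)^(1/3))/12)*cos(2^(1/3)*sqrt(3)*y*(-2^(1/3)*(sqrt(77) + 9)^(1/3) + 2/(sqrt(77) + 9)^(1/3))/12) + C3*exp(-2^(1/3)*y*(2/(sqrt(77) + 9)^(1/3) + 2^(1/3)*(sqrt(77) + 9)^(1/3))/6) - 4*y^2 - 8*y - 8 + sqrt(3)


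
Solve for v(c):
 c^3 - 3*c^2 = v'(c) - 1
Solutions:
 v(c) = C1 + c^4/4 - c^3 + c


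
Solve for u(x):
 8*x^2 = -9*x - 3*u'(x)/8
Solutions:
 u(x) = C1 - 64*x^3/9 - 12*x^2


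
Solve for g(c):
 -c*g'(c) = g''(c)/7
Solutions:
 g(c) = C1 + C2*erf(sqrt(14)*c/2)


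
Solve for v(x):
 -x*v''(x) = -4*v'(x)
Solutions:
 v(x) = C1 + C2*x^5


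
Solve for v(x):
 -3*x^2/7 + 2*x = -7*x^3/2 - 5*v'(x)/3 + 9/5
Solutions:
 v(x) = C1 - 21*x^4/40 + 3*x^3/35 - 3*x^2/5 + 27*x/25


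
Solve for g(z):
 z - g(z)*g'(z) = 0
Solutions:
 g(z) = -sqrt(C1 + z^2)
 g(z) = sqrt(C1 + z^2)


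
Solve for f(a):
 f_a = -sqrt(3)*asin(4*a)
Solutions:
 f(a) = C1 - sqrt(3)*(a*asin(4*a) + sqrt(1 - 16*a^2)/4)


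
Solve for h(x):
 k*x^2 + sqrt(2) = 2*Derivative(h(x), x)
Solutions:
 h(x) = C1 + k*x^3/6 + sqrt(2)*x/2


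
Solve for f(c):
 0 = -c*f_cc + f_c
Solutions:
 f(c) = C1 + C2*c^2


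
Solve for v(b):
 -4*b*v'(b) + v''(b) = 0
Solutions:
 v(b) = C1 + C2*erfi(sqrt(2)*b)


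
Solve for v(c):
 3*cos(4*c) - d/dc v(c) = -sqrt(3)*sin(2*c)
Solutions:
 v(c) = C1 + 3*sin(4*c)/4 - sqrt(3)*cos(2*c)/2


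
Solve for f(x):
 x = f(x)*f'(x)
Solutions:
 f(x) = -sqrt(C1 + x^2)
 f(x) = sqrt(C1 + x^2)


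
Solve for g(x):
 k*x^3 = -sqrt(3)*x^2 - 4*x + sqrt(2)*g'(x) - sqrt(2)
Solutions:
 g(x) = C1 + sqrt(2)*k*x^4/8 + sqrt(6)*x^3/6 + sqrt(2)*x^2 + x


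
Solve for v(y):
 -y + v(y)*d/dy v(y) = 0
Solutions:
 v(y) = -sqrt(C1 + y^2)
 v(y) = sqrt(C1 + y^2)


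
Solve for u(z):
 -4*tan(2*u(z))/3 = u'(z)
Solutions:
 u(z) = -asin(C1*exp(-8*z/3))/2 + pi/2
 u(z) = asin(C1*exp(-8*z/3))/2


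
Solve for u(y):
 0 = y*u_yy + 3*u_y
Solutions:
 u(y) = C1 + C2/y^2


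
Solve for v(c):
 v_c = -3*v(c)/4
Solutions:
 v(c) = C1*exp(-3*c/4)


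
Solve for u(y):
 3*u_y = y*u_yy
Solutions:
 u(y) = C1 + C2*y^4


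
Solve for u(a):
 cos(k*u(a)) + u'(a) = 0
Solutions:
 u(a) = Piecewise((-asin(exp(2*C1*k)/(exp(2*C1*k) - exp(2*a*k)) + exp(2*a*k)/(exp(2*C1*k) - exp(2*a*k)))/k + pi/k, Ne(k, 0)), (nan, True))
 u(a) = Piecewise((asin(exp(2*C1*k)/(exp(2*C1*k) - exp(2*a*k)) + exp(2*a*k)/(exp(2*C1*k) - exp(2*a*k)))/k, Ne(k, 0)), (nan, True))
 u(a) = Piecewise((C1 - a, Eq(k, 0)), (nan, True))


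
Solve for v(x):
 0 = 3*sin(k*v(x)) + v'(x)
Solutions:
 v(x) = Piecewise((-acos(-exp(2*C1*k)/(exp(2*C1*k) - exp(6*k*x)) - exp(6*k*x)/(exp(2*C1*k) - exp(6*k*x)))/k + 2*pi/k, Ne(k, 0)), (nan, True))
 v(x) = Piecewise((acos(-exp(2*C1*k)/(exp(2*C1*k) - exp(6*k*x)) - exp(6*k*x)/(exp(2*C1*k) - exp(6*k*x)))/k, Ne(k, 0)), (nan, True))


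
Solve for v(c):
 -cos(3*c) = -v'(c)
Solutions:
 v(c) = C1 + sin(3*c)/3


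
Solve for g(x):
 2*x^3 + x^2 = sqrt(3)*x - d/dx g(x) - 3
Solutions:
 g(x) = C1 - x^4/2 - x^3/3 + sqrt(3)*x^2/2 - 3*x


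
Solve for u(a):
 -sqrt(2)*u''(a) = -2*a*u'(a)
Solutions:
 u(a) = C1 + C2*erfi(2^(3/4)*a/2)


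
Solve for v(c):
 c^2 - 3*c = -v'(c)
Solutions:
 v(c) = C1 - c^3/3 + 3*c^2/2


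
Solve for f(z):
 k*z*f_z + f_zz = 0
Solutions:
 f(z) = Piecewise((-sqrt(2)*sqrt(pi)*C1*erf(sqrt(2)*sqrt(k)*z/2)/(2*sqrt(k)) - C2, (k > 0) | (k < 0)), (-C1*z - C2, True))


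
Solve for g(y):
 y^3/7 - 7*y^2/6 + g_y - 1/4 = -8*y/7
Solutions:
 g(y) = C1 - y^4/28 + 7*y^3/18 - 4*y^2/7 + y/4


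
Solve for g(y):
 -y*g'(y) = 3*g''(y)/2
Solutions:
 g(y) = C1 + C2*erf(sqrt(3)*y/3)


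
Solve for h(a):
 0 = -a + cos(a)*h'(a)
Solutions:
 h(a) = C1 + Integral(a/cos(a), a)


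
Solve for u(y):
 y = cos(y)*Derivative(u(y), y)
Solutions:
 u(y) = C1 + Integral(y/cos(y), y)


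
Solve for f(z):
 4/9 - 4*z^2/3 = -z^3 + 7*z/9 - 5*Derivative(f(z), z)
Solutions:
 f(z) = C1 - z^4/20 + 4*z^3/45 + 7*z^2/90 - 4*z/45


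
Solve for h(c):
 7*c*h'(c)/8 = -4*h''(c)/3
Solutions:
 h(c) = C1 + C2*erf(sqrt(21)*c/8)


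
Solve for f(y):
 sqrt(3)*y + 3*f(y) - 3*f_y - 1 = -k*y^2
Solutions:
 f(y) = C1*exp(y) - k*y^2/3 - 2*k*y/3 - 2*k/3 - sqrt(3)*y/3 - sqrt(3)/3 + 1/3


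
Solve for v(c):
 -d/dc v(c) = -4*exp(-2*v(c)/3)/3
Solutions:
 v(c) = 3*log(-sqrt(C1 + 4*c)) - 3*log(3) + 3*log(2)/2
 v(c) = 3*log(C1 + 4*c)/2 - 3*log(3) + 3*log(2)/2


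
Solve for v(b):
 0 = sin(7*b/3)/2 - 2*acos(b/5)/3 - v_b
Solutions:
 v(b) = C1 - 2*b*acos(b/5)/3 + 2*sqrt(25 - b^2)/3 - 3*cos(7*b/3)/14


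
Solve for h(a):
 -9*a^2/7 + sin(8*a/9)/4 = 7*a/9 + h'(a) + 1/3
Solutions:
 h(a) = C1 - 3*a^3/7 - 7*a^2/18 - a/3 - 9*cos(8*a/9)/32


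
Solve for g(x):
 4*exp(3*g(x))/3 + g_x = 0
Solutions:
 g(x) = log((-1 - sqrt(3)*I)*(1/(C1 + 4*x))^(1/3)/2)
 g(x) = log((-1 + sqrt(3)*I)*(1/(C1 + 4*x))^(1/3)/2)
 g(x) = log(1/(C1 + 4*x))/3


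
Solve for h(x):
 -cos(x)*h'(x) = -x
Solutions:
 h(x) = C1 + Integral(x/cos(x), x)


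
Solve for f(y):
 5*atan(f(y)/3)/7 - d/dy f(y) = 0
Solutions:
 Integral(1/atan(_y/3), (_y, f(y))) = C1 + 5*y/7


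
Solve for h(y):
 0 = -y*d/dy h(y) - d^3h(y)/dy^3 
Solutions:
 h(y) = C1 + Integral(C2*airyai(-y) + C3*airybi(-y), y)


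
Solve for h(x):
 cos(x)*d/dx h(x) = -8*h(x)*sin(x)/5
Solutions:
 h(x) = C1*cos(x)^(8/5)


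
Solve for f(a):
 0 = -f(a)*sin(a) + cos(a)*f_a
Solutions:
 f(a) = C1/cos(a)


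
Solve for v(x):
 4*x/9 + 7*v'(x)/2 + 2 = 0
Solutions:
 v(x) = C1 - 4*x^2/63 - 4*x/7


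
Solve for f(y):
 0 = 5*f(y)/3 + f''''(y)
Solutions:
 f(y) = (C1*sin(sqrt(2)*3^(3/4)*5^(1/4)*y/6) + C2*cos(sqrt(2)*3^(3/4)*5^(1/4)*y/6))*exp(-sqrt(2)*3^(3/4)*5^(1/4)*y/6) + (C3*sin(sqrt(2)*3^(3/4)*5^(1/4)*y/6) + C4*cos(sqrt(2)*3^(3/4)*5^(1/4)*y/6))*exp(sqrt(2)*3^(3/4)*5^(1/4)*y/6)


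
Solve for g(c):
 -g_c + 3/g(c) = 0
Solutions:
 g(c) = -sqrt(C1 + 6*c)
 g(c) = sqrt(C1 + 6*c)


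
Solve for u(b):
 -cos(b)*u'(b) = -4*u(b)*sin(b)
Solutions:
 u(b) = C1/cos(b)^4


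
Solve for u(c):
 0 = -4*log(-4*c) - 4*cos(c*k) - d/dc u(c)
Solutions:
 u(c) = C1 - 4*c*log(-c) - 8*c*log(2) + 4*c - 4*Piecewise((sin(c*k)/k, Ne(k, 0)), (c, True))


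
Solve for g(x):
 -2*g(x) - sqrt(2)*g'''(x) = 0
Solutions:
 g(x) = C3*exp(-2^(1/6)*x) + (C1*sin(2^(1/6)*sqrt(3)*x/2) + C2*cos(2^(1/6)*sqrt(3)*x/2))*exp(2^(1/6)*x/2)


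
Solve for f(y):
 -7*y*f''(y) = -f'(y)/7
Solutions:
 f(y) = C1 + C2*y^(50/49)


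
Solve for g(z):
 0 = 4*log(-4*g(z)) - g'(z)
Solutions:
 -Integral(1/(log(-_y) + 2*log(2)), (_y, g(z)))/4 = C1 - z


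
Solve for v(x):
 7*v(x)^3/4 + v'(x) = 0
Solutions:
 v(x) = -sqrt(2)*sqrt(-1/(C1 - 7*x))
 v(x) = sqrt(2)*sqrt(-1/(C1 - 7*x))


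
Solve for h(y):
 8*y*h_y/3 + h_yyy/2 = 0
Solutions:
 h(y) = C1 + Integral(C2*airyai(-2*2^(1/3)*3^(2/3)*y/3) + C3*airybi(-2*2^(1/3)*3^(2/3)*y/3), y)


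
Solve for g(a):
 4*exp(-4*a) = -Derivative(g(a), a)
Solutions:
 g(a) = C1 + exp(-4*a)


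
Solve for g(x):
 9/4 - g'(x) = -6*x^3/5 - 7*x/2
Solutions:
 g(x) = C1 + 3*x^4/10 + 7*x^2/4 + 9*x/4


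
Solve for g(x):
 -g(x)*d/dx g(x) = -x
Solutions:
 g(x) = -sqrt(C1 + x^2)
 g(x) = sqrt(C1 + x^2)


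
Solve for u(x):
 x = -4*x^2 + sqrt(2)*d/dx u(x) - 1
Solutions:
 u(x) = C1 + 2*sqrt(2)*x^3/3 + sqrt(2)*x^2/4 + sqrt(2)*x/2


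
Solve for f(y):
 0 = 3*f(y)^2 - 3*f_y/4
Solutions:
 f(y) = -1/(C1 + 4*y)


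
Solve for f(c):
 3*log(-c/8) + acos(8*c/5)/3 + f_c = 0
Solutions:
 f(c) = C1 - 3*c*log(-c) - c*acos(8*c/5)/3 + 3*c + 9*c*log(2) + sqrt(25 - 64*c^2)/24


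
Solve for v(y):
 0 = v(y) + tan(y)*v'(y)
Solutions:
 v(y) = C1/sin(y)


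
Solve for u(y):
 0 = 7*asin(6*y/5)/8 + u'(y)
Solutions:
 u(y) = C1 - 7*y*asin(6*y/5)/8 - 7*sqrt(25 - 36*y^2)/48


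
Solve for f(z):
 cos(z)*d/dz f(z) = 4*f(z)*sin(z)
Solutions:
 f(z) = C1/cos(z)^4


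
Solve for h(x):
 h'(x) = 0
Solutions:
 h(x) = C1


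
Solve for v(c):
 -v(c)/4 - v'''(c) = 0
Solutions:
 v(c) = C3*exp(-2^(1/3)*c/2) + (C1*sin(2^(1/3)*sqrt(3)*c/4) + C2*cos(2^(1/3)*sqrt(3)*c/4))*exp(2^(1/3)*c/4)


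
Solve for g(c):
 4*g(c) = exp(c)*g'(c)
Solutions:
 g(c) = C1*exp(-4*exp(-c))


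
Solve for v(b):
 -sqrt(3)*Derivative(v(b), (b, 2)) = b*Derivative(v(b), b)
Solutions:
 v(b) = C1 + C2*erf(sqrt(2)*3^(3/4)*b/6)


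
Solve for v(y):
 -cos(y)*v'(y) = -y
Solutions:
 v(y) = C1 + Integral(y/cos(y), y)


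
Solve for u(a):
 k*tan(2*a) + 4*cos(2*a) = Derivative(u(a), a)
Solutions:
 u(a) = C1 - k*log(cos(2*a))/2 + 2*sin(2*a)


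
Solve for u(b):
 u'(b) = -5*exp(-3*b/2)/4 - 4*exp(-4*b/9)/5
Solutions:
 u(b) = C1 + 5*exp(-3*b/2)/6 + 9*exp(-4*b/9)/5


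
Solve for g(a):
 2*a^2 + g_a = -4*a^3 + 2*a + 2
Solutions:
 g(a) = C1 - a^4 - 2*a^3/3 + a^2 + 2*a


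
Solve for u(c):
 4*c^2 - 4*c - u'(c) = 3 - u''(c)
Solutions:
 u(c) = C1 + C2*exp(c) + 4*c^3/3 + 2*c^2 + c


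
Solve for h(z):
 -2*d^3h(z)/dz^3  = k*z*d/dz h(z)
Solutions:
 h(z) = C1 + Integral(C2*airyai(2^(2/3)*z*(-k)^(1/3)/2) + C3*airybi(2^(2/3)*z*(-k)^(1/3)/2), z)


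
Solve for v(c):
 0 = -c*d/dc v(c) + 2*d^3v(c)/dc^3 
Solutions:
 v(c) = C1 + Integral(C2*airyai(2^(2/3)*c/2) + C3*airybi(2^(2/3)*c/2), c)


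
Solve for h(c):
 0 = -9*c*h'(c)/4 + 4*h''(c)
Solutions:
 h(c) = C1 + C2*erfi(3*sqrt(2)*c/8)


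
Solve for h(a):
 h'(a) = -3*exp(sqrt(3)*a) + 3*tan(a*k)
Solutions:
 h(a) = C1 + 3*Piecewise((-log(cos(a*k))/k, Ne(k, 0)), (0, True)) - sqrt(3)*exp(sqrt(3)*a)


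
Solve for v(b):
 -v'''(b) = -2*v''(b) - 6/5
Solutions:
 v(b) = C1 + C2*b + C3*exp(2*b) - 3*b^2/10


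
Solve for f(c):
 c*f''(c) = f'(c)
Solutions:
 f(c) = C1 + C2*c^2


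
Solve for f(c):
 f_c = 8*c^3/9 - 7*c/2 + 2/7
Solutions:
 f(c) = C1 + 2*c^4/9 - 7*c^2/4 + 2*c/7


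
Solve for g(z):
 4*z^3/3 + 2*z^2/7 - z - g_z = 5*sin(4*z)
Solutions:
 g(z) = C1 + z^4/3 + 2*z^3/21 - z^2/2 + 5*cos(4*z)/4


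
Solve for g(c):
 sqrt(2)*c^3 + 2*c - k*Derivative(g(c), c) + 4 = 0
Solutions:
 g(c) = C1 + sqrt(2)*c^4/(4*k) + c^2/k + 4*c/k


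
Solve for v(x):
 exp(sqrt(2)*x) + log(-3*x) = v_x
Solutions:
 v(x) = C1 + x*log(-x) + x*(-1 + log(3)) + sqrt(2)*exp(sqrt(2)*x)/2


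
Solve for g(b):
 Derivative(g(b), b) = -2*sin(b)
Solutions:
 g(b) = C1 + 2*cos(b)


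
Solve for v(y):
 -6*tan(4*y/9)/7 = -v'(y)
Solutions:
 v(y) = C1 - 27*log(cos(4*y/9))/14


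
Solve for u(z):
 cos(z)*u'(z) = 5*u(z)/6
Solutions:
 u(z) = C1*(sin(z) + 1)^(5/12)/(sin(z) - 1)^(5/12)


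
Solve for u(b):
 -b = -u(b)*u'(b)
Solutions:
 u(b) = -sqrt(C1 + b^2)
 u(b) = sqrt(C1 + b^2)


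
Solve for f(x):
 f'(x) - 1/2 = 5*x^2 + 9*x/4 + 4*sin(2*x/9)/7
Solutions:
 f(x) = C1 + 5*x^3/3 + 9*x^2/8 + x/2 - 18*cos(2*x/9)/7


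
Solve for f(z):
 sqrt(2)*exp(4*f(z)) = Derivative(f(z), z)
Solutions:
 f(z) = log(-(-1/(C1 + 4*sqrt(2)*z))^(1/4))
 f(z) = log(-1/(C1 + 4*sqrt(2)*z))/4
 f(z) = log(-I*(-1/(C1 + 4*sqrt(2)*z))^(1/4))
 f(z) = log(I*(-1/(C1 + 4*sqrt(2)*z))^(1/4))
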